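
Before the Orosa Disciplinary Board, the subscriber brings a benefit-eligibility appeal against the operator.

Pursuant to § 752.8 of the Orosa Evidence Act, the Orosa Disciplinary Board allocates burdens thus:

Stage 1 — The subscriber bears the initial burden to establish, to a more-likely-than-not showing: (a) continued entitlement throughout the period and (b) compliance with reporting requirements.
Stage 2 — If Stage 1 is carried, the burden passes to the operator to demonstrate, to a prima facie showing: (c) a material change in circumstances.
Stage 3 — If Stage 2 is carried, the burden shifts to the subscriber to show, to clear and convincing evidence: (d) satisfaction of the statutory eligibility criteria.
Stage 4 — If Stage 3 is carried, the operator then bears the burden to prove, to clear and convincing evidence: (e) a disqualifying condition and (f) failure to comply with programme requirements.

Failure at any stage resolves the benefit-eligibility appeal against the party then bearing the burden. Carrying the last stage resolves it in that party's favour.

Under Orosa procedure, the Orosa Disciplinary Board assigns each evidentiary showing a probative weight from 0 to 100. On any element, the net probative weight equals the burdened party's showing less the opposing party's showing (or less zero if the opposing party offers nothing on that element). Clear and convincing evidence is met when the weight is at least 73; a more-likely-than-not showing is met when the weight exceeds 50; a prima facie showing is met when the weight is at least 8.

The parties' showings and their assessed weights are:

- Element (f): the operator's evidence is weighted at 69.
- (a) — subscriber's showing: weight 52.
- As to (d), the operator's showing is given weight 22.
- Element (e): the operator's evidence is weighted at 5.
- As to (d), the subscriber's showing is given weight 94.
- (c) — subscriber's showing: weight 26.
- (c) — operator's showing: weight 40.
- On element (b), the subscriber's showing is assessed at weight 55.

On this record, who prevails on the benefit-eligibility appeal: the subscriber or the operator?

operator

Stage 1 (subscriber, a more-likely-than-not showing, weight exceeds 50): (a) 52 > 50 — meets; (b) 55 > 50 — meets.
  Stage 1 is satisfied; the onus moves to the operator.
Stage 2 (operator, a prima facie showing, weight is at least 8): (c) net 40−26=14 ≥ 8 — meets.
  The operator carries Stage 2; the subscriber now bears the burden.
Stage 3 (subscriber, clear and convincing evidence, weight is at least 73): (d) net 94−22=72 < 73 — fails.
  Stage 3 not carried; the subscriber fails its burden.
The operator prevails.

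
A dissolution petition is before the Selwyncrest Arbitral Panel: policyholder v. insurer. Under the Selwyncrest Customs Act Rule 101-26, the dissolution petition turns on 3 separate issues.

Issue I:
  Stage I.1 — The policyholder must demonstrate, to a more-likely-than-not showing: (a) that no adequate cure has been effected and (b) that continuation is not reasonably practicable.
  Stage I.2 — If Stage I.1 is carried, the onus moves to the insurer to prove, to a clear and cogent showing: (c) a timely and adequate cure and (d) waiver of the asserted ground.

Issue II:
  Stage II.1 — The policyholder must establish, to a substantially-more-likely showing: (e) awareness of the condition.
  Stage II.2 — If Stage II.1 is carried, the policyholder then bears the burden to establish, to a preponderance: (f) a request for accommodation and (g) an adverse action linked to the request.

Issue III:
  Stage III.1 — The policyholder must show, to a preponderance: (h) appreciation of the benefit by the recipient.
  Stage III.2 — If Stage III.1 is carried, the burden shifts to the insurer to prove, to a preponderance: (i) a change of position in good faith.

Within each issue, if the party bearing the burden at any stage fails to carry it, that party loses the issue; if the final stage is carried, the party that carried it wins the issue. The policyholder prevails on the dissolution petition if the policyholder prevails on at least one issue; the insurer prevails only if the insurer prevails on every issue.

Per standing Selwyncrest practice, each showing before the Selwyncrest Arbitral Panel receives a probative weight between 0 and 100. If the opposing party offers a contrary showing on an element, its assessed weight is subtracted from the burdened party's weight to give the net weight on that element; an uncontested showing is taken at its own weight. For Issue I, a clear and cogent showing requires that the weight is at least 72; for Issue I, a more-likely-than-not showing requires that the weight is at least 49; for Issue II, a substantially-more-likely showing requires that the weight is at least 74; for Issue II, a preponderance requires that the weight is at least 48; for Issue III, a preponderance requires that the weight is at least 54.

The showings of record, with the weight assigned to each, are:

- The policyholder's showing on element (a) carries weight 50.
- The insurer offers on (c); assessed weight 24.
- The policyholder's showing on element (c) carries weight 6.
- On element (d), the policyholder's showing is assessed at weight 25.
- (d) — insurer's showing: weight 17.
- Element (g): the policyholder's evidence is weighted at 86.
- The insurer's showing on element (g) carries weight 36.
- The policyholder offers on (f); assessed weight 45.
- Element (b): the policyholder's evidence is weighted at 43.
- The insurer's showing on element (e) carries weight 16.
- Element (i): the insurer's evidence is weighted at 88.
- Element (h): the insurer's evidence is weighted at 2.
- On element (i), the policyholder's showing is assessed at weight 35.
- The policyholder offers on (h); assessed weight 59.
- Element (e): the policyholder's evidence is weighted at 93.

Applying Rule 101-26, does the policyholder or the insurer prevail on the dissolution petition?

policyholder

— Issue I —
Stage I.1 — burden on policyholder; standard: a more-likely-than-not showing (weight is at least 49).
    (a): 50 ≥ 49 [met]
    (b): 43 < 49 [not met]
  The policyholder does not carry Stage I.1.
The analysis ends at Stage I.1; the insurer prevails on this issue.
— Issue II —
At Stage II.1 the policyholder must meet a substantially-more-likely showing (weight is at least 74): on (e) the weight is 93 less the opposing 16 gives net 77, which does reach 74, so (e) meets the standard.
  All elements met. The policyholder retains the burden for Stage II.2.
At Stage II.2 the policyholder must meet a preponderance (weight is at least 48): on (f) the weight is 45, < 48, so (f) does not meet the standard; on (g) the weight is 86 less the opposing 36 gives net 50, ≥ 48, so (g) meets the standard.
  Not every element is met, so the policyholder fails to carry Stage II.2.
The analysis ends at Stage II.2; the insurer prevails on this issue.
— Issue III —
At Stage III.1 the policyholder must meet a preponderance (weight is at least 54): on (h) the weight is 59 less the opposing 2 gives net 57, which does reach 54, so (h) meets the standard.
  Stage III.1 is satisfied; the onus moves to the insurer.
At Stage III.2 the insurer must meet a preponderance (weight is at least 54): on (i) the weight is 88 less the opposing 35 gives net 53, which does not reach 54, so (i) does not meet the standard.
  The insurer does not carry Stage III.2.
The analysis ends at Stage III.2; the policyholder prevails on this issue.
Per-issue: Issue I → insurer; Issue II → insurer; Issue III → policyholder. The policyholder must prevail on at least one issue; overall, the policyholder prevails.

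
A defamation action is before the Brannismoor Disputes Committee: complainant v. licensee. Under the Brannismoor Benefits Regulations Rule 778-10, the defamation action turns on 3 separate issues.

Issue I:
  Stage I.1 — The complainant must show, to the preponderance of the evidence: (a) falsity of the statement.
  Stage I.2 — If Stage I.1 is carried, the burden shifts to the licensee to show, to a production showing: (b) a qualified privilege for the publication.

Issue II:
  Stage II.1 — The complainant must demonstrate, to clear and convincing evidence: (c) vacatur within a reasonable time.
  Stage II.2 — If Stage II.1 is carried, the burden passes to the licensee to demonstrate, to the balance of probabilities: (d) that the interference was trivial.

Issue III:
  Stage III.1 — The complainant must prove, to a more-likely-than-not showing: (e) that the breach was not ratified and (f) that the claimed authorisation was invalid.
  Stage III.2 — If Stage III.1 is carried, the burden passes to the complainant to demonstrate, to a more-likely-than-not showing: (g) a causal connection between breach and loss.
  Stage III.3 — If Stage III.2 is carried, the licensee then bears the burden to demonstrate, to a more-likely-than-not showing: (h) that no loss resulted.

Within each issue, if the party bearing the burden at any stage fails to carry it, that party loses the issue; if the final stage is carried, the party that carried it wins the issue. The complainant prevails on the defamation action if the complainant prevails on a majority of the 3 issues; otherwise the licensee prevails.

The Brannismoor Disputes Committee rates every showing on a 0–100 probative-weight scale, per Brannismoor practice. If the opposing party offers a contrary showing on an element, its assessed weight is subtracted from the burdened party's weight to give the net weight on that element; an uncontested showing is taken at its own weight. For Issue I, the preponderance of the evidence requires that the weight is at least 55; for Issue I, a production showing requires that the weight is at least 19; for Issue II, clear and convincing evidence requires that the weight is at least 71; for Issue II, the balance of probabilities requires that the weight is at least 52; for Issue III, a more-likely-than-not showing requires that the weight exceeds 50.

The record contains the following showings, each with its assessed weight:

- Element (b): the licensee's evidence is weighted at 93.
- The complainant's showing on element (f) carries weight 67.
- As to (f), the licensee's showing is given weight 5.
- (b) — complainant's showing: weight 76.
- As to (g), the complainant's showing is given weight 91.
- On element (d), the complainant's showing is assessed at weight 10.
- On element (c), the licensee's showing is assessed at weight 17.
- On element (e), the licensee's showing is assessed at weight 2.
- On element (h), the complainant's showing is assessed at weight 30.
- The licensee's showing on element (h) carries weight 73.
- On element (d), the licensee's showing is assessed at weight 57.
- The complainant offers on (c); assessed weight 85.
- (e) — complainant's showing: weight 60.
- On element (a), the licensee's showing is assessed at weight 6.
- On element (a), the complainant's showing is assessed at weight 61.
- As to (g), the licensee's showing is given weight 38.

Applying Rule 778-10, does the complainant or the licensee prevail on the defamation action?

— Issue I —
Stage I.1 (complainant, the preponderance of the evidence, weight is at least 55): (a) net 61−6=55 ≥ 55 — meets.
  Stage I.1 carried; the burden shifts to the licensee.
Stage I.2 (licensee, a production showing, weight is at least 19): (b) net 93−76=17 < 19 — fails.
  Stage I.2 not carried; the licensee fails its burden.
So the complainant prevails on this issue.
— Issue II —
Stage II.1 (complainant, clear and convincing evidence, weight is at least 71): (c) net 85−17=68 < 71 — fails.
  Not every element is met, so the complainant fails to carry Stage II.1.
The licensee prevails on this issue.
— Issue III —
Stage III.1 (complainant, a more-likely-than-not showing, weight exceeds 50): (e) net 60−2=58 > 50 — meets; (f) net 67−5=62 > 50 — meets.
  Stage III.1 carried; the burden remains with the complainant.
Stage III.2 (complainant, a more-likely-than-not showing, weight exceeds 50): (g) net 91−38=53 > 50 — meets.
  All elements met. The burden passes to the licensee.
Stage III.3 (licensee, a more-likely-than-not showing, weight exceeds 50): (h) net 73−30=43 ≤ 50 — fails.
  Not every element is met, so the licensee fails to carry Stage III.3.
The analysis ends at Stage III.3; the complainant prevails on this issue.
Per-issue: Issue I → complainant; Issue II → licensee; Issue III → complainant. The complainant must prevail on a majority of issues; overall, the complainant prevails.

complainant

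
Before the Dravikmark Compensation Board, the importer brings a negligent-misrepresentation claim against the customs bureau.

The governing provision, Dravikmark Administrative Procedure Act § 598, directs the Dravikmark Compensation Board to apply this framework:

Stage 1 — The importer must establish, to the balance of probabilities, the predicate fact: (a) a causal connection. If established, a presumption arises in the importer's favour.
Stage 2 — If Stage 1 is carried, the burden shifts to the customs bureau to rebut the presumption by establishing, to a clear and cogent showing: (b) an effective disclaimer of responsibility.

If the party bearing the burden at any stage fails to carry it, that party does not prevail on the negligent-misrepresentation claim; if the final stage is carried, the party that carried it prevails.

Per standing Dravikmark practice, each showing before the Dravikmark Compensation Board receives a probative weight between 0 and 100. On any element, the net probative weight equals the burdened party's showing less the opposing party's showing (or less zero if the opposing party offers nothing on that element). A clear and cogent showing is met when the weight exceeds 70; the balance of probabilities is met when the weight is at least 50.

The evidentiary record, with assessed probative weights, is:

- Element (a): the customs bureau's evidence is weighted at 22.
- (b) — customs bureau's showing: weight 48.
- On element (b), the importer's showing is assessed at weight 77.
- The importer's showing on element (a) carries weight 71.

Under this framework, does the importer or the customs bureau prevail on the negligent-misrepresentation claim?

Stage 1 — burden on importer; standard: the balance of probabilities (weight is at least 50).
    (a): 71 − 22 = 49 < 50 [not met]
  The importer does not carry Stage 1.
So the customs bureau prevails.

customs bureau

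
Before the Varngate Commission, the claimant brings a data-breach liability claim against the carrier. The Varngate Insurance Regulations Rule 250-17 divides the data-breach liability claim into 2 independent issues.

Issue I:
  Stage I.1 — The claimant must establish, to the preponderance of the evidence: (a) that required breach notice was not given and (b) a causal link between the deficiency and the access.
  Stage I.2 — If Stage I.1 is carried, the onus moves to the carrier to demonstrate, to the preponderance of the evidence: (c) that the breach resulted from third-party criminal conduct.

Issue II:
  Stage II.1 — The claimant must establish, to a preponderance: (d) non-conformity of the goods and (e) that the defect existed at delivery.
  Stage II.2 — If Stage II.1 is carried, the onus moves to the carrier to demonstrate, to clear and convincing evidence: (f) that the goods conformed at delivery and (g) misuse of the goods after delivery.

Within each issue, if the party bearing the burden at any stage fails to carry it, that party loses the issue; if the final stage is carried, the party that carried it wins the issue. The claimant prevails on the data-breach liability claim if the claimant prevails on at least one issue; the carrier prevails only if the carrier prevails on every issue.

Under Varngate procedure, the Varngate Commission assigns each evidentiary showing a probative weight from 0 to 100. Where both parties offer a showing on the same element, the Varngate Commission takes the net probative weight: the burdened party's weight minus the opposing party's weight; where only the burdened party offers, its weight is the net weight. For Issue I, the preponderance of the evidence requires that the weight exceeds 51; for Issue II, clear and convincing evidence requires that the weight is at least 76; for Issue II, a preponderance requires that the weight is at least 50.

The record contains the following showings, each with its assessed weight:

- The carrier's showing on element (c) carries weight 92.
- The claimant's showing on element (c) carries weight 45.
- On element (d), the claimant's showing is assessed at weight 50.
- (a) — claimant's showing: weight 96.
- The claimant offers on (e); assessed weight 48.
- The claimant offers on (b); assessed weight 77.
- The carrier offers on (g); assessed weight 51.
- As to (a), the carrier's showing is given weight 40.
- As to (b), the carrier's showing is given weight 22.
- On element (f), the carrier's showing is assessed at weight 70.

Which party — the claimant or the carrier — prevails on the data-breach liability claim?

claimant

— Issue I —
Stage I.1 (claimant, the preponderance of the evidence, weight exceeds 51): (a) net 96−40=56 > 51 — meets; (b) net 77−22=55 > 51 — meets.
  Stage I.1 carried; the burden shifts to the carrier.
Stage I.2 (carrier, the preponderance of the evidence, weight exceeds 51): (c) net 92−45=47 ≤ 51 — fails.
  The carrier does not carry Stage I.2.
The claimant prevails on this issue.
— Issue II —
At Stage II.1 the claimant must meet a preponderance (weight is at least 50): on (d) the weight is 50, which does reach 50, so (d) meets the standard; on (e) the weight is 48, < 50, so (e) does not meet the standard.
  The claimant does not carry Stage II.1.
The analysis ends at Stage II.1; the carrier prevails on this issue.
Per-issue: Issue I → claimant; Issue II → carrier. The claimant must prevail on at least one issue; overall, the claimant prevails.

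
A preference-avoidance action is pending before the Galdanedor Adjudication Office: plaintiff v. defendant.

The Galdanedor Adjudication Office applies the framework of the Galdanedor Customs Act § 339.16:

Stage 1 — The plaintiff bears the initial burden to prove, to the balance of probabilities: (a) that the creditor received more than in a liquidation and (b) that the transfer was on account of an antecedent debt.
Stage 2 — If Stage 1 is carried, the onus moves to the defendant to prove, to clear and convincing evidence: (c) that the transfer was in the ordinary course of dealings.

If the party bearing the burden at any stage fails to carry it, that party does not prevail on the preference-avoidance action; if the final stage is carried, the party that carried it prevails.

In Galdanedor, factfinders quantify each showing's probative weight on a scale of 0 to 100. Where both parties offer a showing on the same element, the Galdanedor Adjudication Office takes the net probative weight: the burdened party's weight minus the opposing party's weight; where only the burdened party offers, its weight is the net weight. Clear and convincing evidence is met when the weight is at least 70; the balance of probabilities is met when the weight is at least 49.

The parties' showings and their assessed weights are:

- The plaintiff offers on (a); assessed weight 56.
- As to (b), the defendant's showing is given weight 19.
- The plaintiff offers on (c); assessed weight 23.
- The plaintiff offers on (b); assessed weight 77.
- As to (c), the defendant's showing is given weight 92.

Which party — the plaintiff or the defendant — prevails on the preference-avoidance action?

At Stage 1 the plaintiff must meet the balance of probabilities (weight is at least 49): on (a) the weight is 56, which does reach 49, so (a) meets the standard; on (b) the weight is 77 less the opposing 19 gives net 58, which does reach 49, so (b) meets the standard.
  The plaintiff carries Stage 1; the defendant now bears the burden.
At Stage 2 the defendant must meet clear and convincing evidence (weight is at least 70): on (c) the weight is 92 less the opposing 23 gives net 69, < 70, so (c) does not meet the standard.
  Not every element is met, so the defendant fails to carry Stage 2.
The plaintiff prevails.

plaintiff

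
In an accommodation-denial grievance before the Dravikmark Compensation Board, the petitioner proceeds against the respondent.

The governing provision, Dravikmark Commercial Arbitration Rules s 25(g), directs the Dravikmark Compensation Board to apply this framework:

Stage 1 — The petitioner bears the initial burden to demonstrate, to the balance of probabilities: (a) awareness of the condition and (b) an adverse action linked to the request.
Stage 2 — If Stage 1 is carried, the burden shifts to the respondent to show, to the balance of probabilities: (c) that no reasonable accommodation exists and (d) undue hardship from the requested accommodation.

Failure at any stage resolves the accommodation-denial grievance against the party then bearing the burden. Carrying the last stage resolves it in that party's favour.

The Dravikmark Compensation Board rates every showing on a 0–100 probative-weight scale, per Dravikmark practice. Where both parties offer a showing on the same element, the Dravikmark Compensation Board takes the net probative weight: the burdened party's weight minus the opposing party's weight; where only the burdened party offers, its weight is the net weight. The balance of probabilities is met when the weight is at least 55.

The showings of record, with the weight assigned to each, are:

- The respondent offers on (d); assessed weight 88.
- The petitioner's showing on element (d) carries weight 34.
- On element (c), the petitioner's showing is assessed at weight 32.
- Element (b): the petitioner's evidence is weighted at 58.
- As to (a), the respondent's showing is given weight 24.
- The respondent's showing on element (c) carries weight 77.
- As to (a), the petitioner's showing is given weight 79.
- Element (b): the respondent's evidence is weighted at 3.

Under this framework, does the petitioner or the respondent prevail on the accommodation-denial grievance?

Stage 1 (petitioner, the balance of probabilities, weight is at least 55): (a) net 79−24=55 ≥ 55 — meets; (b) net 58−3=55 ≥ 55 — meets.
  Stage 1 carried; the burden shifts to the respondent.
Stage 2 (respondent, the balance of probabilities, weight is at least 55): (c) net 77−32=45 < 55 — fails; (d) net 88−34=54 < 55 — fails.
  Stage 2 not carried; the respondent fails its burden.
The petitioner prevails.

petitioner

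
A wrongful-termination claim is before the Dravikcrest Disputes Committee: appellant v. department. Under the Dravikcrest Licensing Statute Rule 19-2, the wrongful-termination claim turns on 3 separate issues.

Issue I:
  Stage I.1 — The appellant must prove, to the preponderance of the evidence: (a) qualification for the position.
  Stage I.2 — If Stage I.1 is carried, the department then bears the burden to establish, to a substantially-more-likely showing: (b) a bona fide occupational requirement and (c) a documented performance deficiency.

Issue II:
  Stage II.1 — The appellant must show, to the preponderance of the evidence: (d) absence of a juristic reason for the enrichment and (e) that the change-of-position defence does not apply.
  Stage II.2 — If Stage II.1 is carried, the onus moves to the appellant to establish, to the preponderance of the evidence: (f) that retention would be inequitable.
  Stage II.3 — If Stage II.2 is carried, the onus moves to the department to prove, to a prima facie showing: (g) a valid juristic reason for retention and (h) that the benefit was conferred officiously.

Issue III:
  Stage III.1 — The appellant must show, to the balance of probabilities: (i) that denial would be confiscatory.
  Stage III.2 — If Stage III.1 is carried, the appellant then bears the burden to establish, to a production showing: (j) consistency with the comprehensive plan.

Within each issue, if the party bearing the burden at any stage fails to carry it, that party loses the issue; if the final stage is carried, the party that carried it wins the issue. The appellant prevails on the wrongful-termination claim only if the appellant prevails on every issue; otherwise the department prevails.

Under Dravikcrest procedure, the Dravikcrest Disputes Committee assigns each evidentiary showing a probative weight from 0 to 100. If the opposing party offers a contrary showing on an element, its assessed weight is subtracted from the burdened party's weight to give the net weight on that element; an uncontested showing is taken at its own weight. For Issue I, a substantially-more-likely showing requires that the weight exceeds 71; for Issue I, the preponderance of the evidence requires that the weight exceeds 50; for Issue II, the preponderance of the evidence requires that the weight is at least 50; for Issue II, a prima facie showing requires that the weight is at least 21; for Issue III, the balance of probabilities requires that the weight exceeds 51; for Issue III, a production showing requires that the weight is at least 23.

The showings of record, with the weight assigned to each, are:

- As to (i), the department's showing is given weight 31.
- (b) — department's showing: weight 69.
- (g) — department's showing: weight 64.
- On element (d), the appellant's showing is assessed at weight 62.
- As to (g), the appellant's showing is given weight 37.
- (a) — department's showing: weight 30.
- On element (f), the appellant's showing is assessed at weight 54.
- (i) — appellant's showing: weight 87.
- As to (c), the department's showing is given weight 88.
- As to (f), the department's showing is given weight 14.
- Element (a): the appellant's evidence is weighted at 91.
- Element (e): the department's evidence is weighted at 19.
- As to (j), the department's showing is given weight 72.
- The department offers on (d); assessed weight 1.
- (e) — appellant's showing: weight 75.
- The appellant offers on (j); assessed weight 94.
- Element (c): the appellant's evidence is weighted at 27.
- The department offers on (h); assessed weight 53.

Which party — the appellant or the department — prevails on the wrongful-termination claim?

department

— Issue I —
Stage I.1 — burden on appellant; standard: the preponderance of the evidence (weight exceeds 50).
    (a): 91 − 30 = 61 > 50 [met]
  All elements met. The burden passes to the department.
Stage I.2 — burden on department; standard: a substantially-more-likely showing (weight exceeds 71).
    (b): 69 ≤ 71 [not met]
    (c): 88 − 27 = 61 ≤ 71 [not met]
  Stage I.2 not carried; the department fails its burden.
The analysis ends at Stage I.2; the appellant prevails on this issue.
— Issue II —
Stage II.1 (appellant, the preponderance of the evidence, weight is at least 50): (d) net 62−1=61 ≥ 50 — meets; (e) net 75−19=56 ≥ 50 — meets.
  All elements met. The appellant retains the burden for Stage II.2.
Stage II.2 (appellant, the preponderance of the evidence, weight is at least 50): (f) net 54−14=40 < 50 — fails.
  The appellant does not carry Stage II.2.
So the department prevails on this issue.
— Issue III —
Stage III.1 — burden on appellant; standard: the balance of probabilities (weight exceeds 51).
    (i): 87 − 31 = 56 > 51 [met]
  Stage III.1 carried; the burden remains with the appellant.
Stage III.2 — burden on appellant; standard: a production showing (weight is at least 23).
    (j): 94 − 72 = 22 < 23 [not met]
  Not every element is met, so the appellant fails to carry Stage III.2.
The analysis ends at Stage III.2; the department prevails on this issue.
Per-issue: Issue I → appellant; Issue II → department; Issue III → department. The appellant must prevail on every issue; overall, the department prevails.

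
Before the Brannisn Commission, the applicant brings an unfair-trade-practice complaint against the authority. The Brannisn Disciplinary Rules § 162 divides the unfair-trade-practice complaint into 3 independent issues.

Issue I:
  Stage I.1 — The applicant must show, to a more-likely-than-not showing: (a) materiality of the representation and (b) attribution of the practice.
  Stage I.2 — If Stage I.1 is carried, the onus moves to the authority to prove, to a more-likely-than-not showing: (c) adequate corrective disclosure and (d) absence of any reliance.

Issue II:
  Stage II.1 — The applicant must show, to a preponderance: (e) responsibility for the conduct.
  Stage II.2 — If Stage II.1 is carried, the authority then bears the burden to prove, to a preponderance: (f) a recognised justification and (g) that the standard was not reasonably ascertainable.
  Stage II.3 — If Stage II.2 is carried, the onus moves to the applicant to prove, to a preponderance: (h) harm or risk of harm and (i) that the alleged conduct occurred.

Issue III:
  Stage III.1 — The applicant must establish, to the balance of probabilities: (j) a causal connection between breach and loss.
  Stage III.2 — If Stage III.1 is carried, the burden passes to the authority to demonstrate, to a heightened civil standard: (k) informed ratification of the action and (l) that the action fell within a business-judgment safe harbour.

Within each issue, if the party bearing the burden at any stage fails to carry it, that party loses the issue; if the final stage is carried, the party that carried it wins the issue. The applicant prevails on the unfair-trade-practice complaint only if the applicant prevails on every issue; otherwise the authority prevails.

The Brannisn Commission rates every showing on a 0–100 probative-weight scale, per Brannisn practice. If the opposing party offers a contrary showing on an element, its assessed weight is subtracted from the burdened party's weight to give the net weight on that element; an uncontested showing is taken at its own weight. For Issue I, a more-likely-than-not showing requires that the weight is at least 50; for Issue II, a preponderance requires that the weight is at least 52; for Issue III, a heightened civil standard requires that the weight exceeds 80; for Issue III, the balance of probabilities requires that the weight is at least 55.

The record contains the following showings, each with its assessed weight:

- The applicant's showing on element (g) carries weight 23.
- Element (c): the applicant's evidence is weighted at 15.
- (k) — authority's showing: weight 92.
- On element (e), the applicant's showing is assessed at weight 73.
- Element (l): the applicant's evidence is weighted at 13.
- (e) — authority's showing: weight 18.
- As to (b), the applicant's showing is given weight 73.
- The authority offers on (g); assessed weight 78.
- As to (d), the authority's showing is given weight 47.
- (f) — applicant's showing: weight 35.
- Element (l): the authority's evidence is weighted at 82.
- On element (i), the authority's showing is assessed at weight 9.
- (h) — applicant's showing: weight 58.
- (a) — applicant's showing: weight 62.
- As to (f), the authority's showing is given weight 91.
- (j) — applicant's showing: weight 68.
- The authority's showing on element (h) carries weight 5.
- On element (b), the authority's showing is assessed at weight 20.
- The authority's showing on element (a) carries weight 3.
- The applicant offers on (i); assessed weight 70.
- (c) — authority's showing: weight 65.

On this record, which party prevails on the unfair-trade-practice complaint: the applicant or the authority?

— Issue I —
Stage I.1 — burden on applicant; standard: a more-likely-than-not showing (weight is at least 50).
    (a): 62 − 3 = 59 ≥ 50 [met]
    (b): 73 − 20 = 53 ≥ 50 [met]
  Stage I.1 carried; the burden shifts to the authority.
Stage I.2 — burden on authority; standard: a more-likely-than-not showing (weight is at least 50).
    (c): 65 − 15 = 50 ≥ 50 [met]
    (d): 47 < 50 [not met]
  Not every element is met, so the authority fails to carry Stage I.2.
So the applicant prevails on this issue.
— Issue II —
At Stage II.1 the applicant must meet a preponderance (weight is at least 52): on (e) the weight is 73 less the opposing 18 gives net 55, which does reach 52, so (e) meets the standard.
  Stage II.1 is satisfied; the onus moves to the authority.
At Stage II.2 the authority must meet a preponderance (weight is at least 52): on (f) the weight is 91 less the opposing 35 gives net 56, which does reach 52, so (f) meets the standard; on (g) the weight is 78 less the opposing 23 gives net 55, ≥ 52, so (g) meets the standard.
  Stage II.2 is satisfied; the onus moves to the applicant.
At Stage II.3 the applicant must meet a preponderance (weight is at least 52): on (h) the weight is 58 less the opposing 5 gives net 53, ≥ 52, so (h) meets the standard; on (i) the weight is 70 less the opposing 9 gives net 61, which does reach 52, so (i) meets the standard.
  The applicant carries the last stage.
Every stage carried; the applicant prevails on this issue.
— Issue III —
Stage III.1 — burden on applicant; standard: the balance of probabilities (weight is at least 55).
    (j): 68 ≥ 55 [met]
  Stage III.1 carried; the burden shifts to the authority.
Stage III.2 — burden on authority; standard: a heightened civil standard (weight exceeds 80).
    (k): 92 > 80 [met]
    (l): 82 − 13 = 69 ≤ 80 [not met]
  Not every element is met, so the authority fails to carry Stage III.2.
So the applicant prevails on this issue.
Per-issue: Issue I → applicant; Issue II → applicant; Issue III → applicant. The applicant must prevail on every issue; overall, the applicant prevails.

applicant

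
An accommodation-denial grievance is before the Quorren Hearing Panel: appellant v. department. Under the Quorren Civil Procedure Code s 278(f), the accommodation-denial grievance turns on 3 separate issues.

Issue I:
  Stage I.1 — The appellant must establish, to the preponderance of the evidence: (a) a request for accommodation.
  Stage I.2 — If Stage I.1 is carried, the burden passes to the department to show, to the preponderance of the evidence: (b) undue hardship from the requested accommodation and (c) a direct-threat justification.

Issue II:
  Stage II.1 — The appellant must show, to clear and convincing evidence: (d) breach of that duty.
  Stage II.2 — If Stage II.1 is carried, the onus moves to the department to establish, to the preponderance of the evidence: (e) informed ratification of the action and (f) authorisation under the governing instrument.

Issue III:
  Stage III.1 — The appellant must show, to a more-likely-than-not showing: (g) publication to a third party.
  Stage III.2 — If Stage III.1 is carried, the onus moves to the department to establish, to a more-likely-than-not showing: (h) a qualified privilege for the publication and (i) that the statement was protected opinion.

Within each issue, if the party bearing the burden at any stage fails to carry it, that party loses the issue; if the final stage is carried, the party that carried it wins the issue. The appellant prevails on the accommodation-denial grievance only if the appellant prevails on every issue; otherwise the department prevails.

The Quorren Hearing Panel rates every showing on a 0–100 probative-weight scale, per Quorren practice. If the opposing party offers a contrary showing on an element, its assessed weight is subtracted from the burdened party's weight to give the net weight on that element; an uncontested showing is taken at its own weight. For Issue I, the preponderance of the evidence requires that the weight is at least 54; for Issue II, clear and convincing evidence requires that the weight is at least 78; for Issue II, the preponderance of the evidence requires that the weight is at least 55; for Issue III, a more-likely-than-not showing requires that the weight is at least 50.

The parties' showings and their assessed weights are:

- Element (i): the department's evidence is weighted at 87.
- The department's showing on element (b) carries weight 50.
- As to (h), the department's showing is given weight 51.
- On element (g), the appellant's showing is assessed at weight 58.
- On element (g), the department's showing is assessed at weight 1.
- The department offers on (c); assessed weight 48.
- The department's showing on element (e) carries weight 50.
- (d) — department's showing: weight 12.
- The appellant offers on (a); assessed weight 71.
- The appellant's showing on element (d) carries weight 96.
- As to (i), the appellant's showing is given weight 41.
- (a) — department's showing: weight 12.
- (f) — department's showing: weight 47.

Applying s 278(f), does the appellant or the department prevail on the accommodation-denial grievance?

appellant

— Issue I —
Stage I.1 (appellant, the preponderance of the evidence, weight is at least 54): (a) net 71−12=59 ≥ 54 — meets.
  The appellant carries Stage I.1; the department now bears the burden.
Stage I.2 (department, the preponderance of the evidence, weight is at least 54): (b) 50 < 54 — fails; (c) 48 < 54 — fails.
  Not every element is met, so the department fails to carry Stage I.2.
The appellant prevails on this issue.
— Issue II —
Stage II.1 (appellant, clear and convincing evidence, weight is at least 78): (d) net 96−12=84 ≥ 78 — meets.
  Stage II.1 is satisfied; the onus moves to the department.
Stage II.2 (department, the preponderance of the evidence, weight is at least 55): (e) 50 < 55 — fails; (f) 47 < 55 — fails.
  Not every element is met, so the department fails to carry Stage II.2.
The analysis ends at Stage II.2; the appellant prevails on this issue.
— Issue III —
Stage III.1 — burden on appellant; standard: a more-likely-than-not showing (weight is at least 50).
    (g): 58 − 1 = 57 ≥ 50 [met]
  Stage III.1 carried; the burden shifts to the department.
Stage III.2 — burden on department; standard: a more-likely-than-not showing (weight is at least 50).
    (h): 51 ≥ 50 [met]
    (i): 87 − 41 = 46 < 50 [not met]
  The department does not carry Stage III.2.
The appellant prevails on this issue.
Per-issue: Issue I → appellant; Issue II → appellant; Issue III → appellant. The appellant must prevail on every issue; overall, the appellant prevails.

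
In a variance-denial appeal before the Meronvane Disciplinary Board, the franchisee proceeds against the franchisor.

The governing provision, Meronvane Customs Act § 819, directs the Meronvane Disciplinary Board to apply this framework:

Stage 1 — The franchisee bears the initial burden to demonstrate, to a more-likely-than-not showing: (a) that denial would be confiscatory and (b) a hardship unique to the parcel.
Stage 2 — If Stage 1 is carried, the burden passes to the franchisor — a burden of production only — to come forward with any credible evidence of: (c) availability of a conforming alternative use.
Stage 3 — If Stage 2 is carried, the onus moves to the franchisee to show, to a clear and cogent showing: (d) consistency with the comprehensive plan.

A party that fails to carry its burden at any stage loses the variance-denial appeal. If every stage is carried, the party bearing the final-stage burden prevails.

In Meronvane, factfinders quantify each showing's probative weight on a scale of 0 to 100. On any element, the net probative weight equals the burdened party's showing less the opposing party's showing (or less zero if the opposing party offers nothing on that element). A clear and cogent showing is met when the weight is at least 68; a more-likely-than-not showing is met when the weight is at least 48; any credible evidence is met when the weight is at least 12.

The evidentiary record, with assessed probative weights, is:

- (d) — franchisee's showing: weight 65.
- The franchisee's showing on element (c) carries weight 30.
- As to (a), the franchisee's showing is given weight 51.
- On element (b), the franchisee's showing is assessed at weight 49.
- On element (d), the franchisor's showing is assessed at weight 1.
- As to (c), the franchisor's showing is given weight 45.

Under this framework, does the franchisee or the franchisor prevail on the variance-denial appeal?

franchisor

At Stage 1 the franchisee must meet a more-likely-than-not showing (weight is at least 48): on (a) the weight is 51, which does reach 48, so (a) meets the standard; on (b) the weight is 49, which does reach 48, so (b) meets the standard.
  All elements met. The burden passes to the franchisor.
At Stage 2 the franchisor must meet any credible evidence (weight is at least 12): on (c) the weight is 45 less the opposing 30 gives net 15, which does reach 12, so (c) meets the standard.
  The franchisor carries Stage 2; the franchisee now bears the burden.
At Stage 3 the franchisee must meet a clear and cogent showing (weight is at least 68): on (d) the weight is 65 less the opposing 1 gives net 64, < 68, so (d) does not meet the standard.
  Stage 3 not carried; the franchisee fails its burden.
The franchisor prevails.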